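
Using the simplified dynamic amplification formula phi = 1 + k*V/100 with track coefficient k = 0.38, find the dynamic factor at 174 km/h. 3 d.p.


phi = 1 + k * V / 100
phi = 1 + 0.38 * 174 / 100
phi = 1 + 0.6612
phi = 1.661

1.661


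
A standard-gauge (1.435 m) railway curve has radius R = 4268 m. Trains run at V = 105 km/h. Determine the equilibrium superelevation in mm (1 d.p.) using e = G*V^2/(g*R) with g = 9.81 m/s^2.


Convert speed: V = 105 / 3.6 = 29.1667 m/s
Apply formula: e = 1.435 * 29.1667^2 / (9.81 * 4268)
e = 1.435 * 850.6944 / 41869.08
e = 0.029156 m = 29.2 mm

29.2


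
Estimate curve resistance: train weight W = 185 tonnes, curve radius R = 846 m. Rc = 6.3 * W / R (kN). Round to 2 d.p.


Rc = 6.3 * W / R
Rc = 6.3 * 185 / 846
Rc = 1165.5 / 846
Rc = 1.38 kN

1.38


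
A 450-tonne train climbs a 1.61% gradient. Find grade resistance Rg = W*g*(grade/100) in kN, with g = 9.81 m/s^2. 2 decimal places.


Rg = W * 9.81 * grade / 100
Rg = 450 * 9.81 * 1.61 / 100
Rg = 4414.5 * 0.0161
Rg = 71.07 kN

71.07


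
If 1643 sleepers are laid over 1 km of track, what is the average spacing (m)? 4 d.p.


Spacing = 1000 m / number of sleepers
Spacing = 1000 / 1643
Spacing = 0.6086 m

0.6086


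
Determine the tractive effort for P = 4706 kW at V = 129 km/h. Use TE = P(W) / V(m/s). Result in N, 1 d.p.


Convert: P = 4706 kW = 4706000 W
V = 129 / 3.6 = 35.8333 m/s
TE = 4706000 / 35.8333
TE = 131330.2 N

131330.2


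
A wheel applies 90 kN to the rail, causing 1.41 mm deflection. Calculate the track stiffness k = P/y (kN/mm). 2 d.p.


Track stiffness k = P / y
k = 90 / 1.41
k = 63.83 kN/mm

63.83


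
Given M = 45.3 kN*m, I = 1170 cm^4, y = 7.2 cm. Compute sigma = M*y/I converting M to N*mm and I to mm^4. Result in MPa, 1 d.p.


Convert units:
M = 45.3 kN*m = 45300000 N*mm
y = 7.2 cm = 72 mm
I = 1170 cm^4 = 11700000 mm^4
sigma = 45300000 * 72 / 11700000
sigma = 278.8 MPa

278.8


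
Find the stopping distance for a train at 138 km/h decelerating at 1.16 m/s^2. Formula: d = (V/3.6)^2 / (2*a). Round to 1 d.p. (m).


Convert speed: V = 138 / 3.6 = 38.3333 m/s
V^2 = 1469.4444
d = 1469.4444 / (2 * 1.16)
d = 1469.4444 / 2.32
d = 633.4 m

633.4


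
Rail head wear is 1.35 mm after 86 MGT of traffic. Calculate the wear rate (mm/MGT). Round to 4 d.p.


Wear rate = total wear / cumulative tonnage
Rate = 1.35 / 86
Rate = 0.0157 mm/MGT

0.0157


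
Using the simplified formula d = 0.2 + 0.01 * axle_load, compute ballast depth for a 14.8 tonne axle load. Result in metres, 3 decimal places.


d = 0.2 + 0.01 * 14.8
d = 0.2 + 0.148
d = 0.348 m

0.348


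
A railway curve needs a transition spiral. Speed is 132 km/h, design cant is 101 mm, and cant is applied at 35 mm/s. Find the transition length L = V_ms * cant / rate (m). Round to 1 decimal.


Convert speed: V = 132 / 3.6 = 36.6667 m/s
L = 36.6667 * 101 / 35
L = 3703.3333 / 35
L = 105.8 m

105.8


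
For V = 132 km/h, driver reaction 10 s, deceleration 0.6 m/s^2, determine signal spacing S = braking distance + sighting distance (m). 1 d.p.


V = 132 / 3.6 = 36.6667 m/s
Braking distance = 36.6667^2 / (2*0.6) = 1120.3704 m
Sighting distance = 36.6667 * 10 = 366.6667 m
S = 1120.3704 + 366.6667 = 1487.0 m

1487.0


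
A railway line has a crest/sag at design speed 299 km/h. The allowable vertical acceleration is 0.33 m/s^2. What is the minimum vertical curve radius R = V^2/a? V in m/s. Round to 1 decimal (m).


Convert speed: V = 299 / 3.6 = 83.0556 m/s
V^2 = 6898.2253 m^2/s^2
R_v = 6898.2253 / 0.33
R_v = 20903.7 m

20903.7


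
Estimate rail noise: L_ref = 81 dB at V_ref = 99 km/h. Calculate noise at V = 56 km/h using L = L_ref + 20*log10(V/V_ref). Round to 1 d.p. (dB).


V/V_ref = 56 / 99 = 0.565657
log10(0.565657) = -0.247447
20 * -0.247447 = -4.9489
L = 81 + -4.9489 = 76.1 dB

76.1


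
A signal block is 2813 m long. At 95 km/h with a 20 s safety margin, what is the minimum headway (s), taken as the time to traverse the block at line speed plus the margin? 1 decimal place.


V = 95 / 3.6 = 26.3889 m/s
Block traversal time = 2813 / 26.3889 = 106.5979 s
Headway = 106.5979 + 20
Headway = 126.6 s

126.6


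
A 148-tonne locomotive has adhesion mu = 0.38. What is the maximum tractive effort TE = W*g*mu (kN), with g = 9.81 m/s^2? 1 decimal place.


TE_max = W * g * mu
TE_max = 148 * 9.81 * 0.38
TE_max = 1451.88 * 0.38
TE_max = 551.7 kN

551.7


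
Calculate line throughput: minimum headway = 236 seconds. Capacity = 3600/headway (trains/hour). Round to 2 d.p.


Capacity = 3600 / headway
Capacity = 3600 / 236
Capacity = 15.25 trains/hour

15.25


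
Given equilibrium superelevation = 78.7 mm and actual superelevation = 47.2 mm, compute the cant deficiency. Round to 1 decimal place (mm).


Cant deficiency = equilibrium cant - actual cant
CD = 78.7 - 47.2
CD = 31.5 mm

31.5


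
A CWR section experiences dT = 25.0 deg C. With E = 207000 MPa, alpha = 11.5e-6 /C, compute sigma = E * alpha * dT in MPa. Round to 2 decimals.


sigma = E * alpha * dT
sigma = 207000 * 11.5e-6 * 25.0
sigma = 2.3805 * 25.0
sigma = 59.51 MPa

59.51


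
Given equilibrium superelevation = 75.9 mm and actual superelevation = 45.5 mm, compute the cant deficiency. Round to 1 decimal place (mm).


Cant deficiency = equilibrium cant - actual cant
CD = 75.9 - 45.5
CD = 30.4 mm

30.4


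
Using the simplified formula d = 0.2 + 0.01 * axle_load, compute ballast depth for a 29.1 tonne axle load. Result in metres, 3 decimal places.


d = 0.2 + 0.01 * 29.1
d = 0.2 + 0.291
d = 0.491 m

0.491


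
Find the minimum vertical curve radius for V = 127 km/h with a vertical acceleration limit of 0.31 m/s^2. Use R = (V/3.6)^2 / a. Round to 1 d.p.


Convert speed: V = 127 / 3.6 = 35.2778 m/s
V^2 = 1244.5216 m^2/s^2
R_v = 1244.5216 / 0.31
R_v = 4014.6 m

4014.6


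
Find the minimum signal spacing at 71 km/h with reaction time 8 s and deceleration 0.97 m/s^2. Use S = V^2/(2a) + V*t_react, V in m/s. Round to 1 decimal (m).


V = 71 / 3.6 = 19.7222 m/s
Braking distance = 19.7222^2 / (2*0.97) = 200.498 m
Sighting distance = 19.7222 * 8 = 157.7778 m
S = 200.498 + 157.7778 = 358.3 m

358.3


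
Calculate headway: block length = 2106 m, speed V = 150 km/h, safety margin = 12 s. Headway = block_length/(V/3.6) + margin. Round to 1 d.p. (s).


V = 150 / 3.6 = 41.6667 m/s
Block traversal time = 2106 / 41.6667 = 50.544 s
Headway = 50.544 + 12
Headway = 62.5 s

62.5


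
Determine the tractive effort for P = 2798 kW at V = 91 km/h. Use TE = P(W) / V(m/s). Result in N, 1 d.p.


Convert: P = 2798 kW = 2798000 W
V = 91 / 3.6 = 25.2778 m/s
TE = 2798000 / 25.2778
TE = 110690.1 N

110690.1


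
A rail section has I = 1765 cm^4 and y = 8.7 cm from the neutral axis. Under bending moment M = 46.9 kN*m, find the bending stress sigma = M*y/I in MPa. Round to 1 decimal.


Convert units:
M = 46.9 kN*m = 46900000 N*mm
y = 8.7 cm = 87 mm
I = 1765 cm^4 = 17650000 mm^4
sigma = 46900000 * 87 / 17650000
sigma = 231.2 MPa

231.2


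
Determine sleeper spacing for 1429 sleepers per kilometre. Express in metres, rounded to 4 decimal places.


Spacing = 1000 m / number of sleepers
Spacing = 1000 / 1429
Spacing = 0.6998 m

0.6998


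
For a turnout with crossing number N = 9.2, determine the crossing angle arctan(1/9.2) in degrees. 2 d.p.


1/N = 1/9.2 = 0.108696
angle = arctan(0.108696) = 0.108271 rad
angle = 0.108271 * 180/pi = 6.20 degrees

6.20


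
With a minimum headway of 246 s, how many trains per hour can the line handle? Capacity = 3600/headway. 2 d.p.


Capacity = 3600 / headway
Capacity = 3600 / 246
Capacity = 14.63 trains/hour

14.63


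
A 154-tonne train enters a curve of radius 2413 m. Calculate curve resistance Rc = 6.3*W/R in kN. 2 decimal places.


Rc = 6.3 * W / R
Rc = 6.3 * 154 / 2413
Rc = 970.2 / 2413
Rc = 0.40 kN

0.40


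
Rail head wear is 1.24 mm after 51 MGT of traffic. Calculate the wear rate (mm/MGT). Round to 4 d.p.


Wear rate = total wear / cumulative tonnage
Rate = 1.24 / 51
Rate = 0.0243 mm/MGT

0.0243


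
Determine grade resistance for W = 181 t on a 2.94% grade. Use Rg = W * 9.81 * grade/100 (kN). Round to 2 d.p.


Rg = W * 9.81 * grade / 100
Rg = 181 * 9.81 * 2.94 / 100
Rg = 1775.61 * 0.0294
Rg = 52.20 kN

52.20


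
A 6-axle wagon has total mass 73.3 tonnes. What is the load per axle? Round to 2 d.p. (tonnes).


Load per axle = total weight / number of axles
Load = 73.3 / 6
Load = 12.22 tonnes

12.22


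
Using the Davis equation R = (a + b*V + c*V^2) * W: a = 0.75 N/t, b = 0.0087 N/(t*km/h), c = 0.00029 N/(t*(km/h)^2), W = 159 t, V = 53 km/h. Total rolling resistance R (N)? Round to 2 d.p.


b*V = 0.0087 * 53 = 0.4611
c*V^2 = 0.00029 * 2809 = 0.81461
R_per_t = 0.75 + 0.4611 + 0.81461 = 2.02571 N/t
R_total = 2.02571 * 159 = 322.09 N

322.09


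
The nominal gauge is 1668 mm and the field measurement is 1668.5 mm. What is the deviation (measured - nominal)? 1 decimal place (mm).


Deviation = measured - nominal
Deviation = 1668.5 - 1668
Deviation = 0.5 mm

0.5


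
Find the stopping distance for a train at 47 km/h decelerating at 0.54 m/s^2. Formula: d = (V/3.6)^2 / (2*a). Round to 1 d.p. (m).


Convert speed: V = 47 / 3.6 = 13.0556 m/s
V^2 = 170.4475
d = 170.4475 / (2 * 0.54)
d = 170.4475 / 1.08
d = 157.8 m

157.8


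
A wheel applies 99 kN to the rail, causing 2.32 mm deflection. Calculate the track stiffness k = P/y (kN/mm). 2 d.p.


Track stiffness k = P / y
k = 99 / 2.32
k = 42.67 kN/mm

42.67


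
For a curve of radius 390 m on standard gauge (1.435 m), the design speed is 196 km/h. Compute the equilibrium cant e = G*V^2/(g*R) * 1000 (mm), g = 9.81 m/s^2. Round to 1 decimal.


Convert speed: V = 196 / 3.6 = 54.4444 m/s
Apply formula: e = 1.435 * 54.4444^2 / (9.81 * 390)
e = 1.435 * 2964.1975 / 3825.9
e = 1.111797 m = 1111.8 mm

1111.8


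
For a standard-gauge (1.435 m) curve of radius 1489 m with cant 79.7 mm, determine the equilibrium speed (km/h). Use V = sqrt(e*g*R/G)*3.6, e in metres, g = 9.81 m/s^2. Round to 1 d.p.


Convert cant: e = 79.7 mm = 0.0797 m
V_ms = sqrt(0.0797 * 9.81 * 1489 / 1.435)
V_ms = sqrt(811.278797) = 28.483 m/s
V = 28.483 * 3.6 = 102.5 km/h

102.5


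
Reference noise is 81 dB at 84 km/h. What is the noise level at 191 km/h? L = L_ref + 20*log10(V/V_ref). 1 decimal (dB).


V/V_ref = 191 / 84 = 2.27381
log10(2.27381) = 0.356754
20 * 0.356754 = 7.1351
L = 81 + 7.1351 = 88.1 dB

88.1


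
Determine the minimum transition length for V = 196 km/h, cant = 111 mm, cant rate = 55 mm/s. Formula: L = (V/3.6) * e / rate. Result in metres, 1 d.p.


Convert speed: V = 196 / 3.6 = 54.4444 m/s
L = 54.4444 * 111 / 55
L = 6043.3333 / 55
L = 109.9 m

109.9


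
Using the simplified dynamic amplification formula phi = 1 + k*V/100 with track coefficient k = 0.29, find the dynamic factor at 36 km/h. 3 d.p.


phi = 1 + k * V / 100
phi = 1 + 0.29 * 36 / 100
phi = 1 + 0.1044
phi = 1.104

1.104


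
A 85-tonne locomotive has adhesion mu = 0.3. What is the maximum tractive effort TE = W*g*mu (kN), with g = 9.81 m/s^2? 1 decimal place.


TE_max = W * g * mu
TE_max = 85 * 9.81 * 0.3
TE_max = 833.85 * 0.3
TE_max = 250.2 kN

250.2


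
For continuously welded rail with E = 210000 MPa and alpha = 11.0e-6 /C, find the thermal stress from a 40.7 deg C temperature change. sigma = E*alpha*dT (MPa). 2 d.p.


sigma = E * alpha * dT
sigma = 210000 * 11.0e-6 * 40.7
sigma = 2.31 * 40.7
sigma = 94.02 MPa

94.02


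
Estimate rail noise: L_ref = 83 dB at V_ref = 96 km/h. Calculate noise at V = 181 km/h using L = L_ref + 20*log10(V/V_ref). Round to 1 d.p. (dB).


V/V_ref = 181 / 96 = 1.885417
log10(1.885417) = 0.275407
20 * 0.275407 = 5.5081
L = 83 + 5.5081 = 88.5 dB

88.5


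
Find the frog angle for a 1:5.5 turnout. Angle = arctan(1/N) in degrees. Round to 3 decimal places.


1/N = 1/5.5 = 0.181818
angle = arctan(0.181818) = 0.179853 rad
angle = 0.179853 * 180/pi = 10.305 degrees

10.305


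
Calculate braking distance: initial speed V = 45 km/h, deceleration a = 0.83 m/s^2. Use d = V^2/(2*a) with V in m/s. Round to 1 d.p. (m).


Convert speed: V = 45 / 3.6 = 12.5 m/s
V^2 = 156.25
d = 156.25 / (2 * 0.83)
d = 156.25 / 1.66
d = 94.1 m

94.1


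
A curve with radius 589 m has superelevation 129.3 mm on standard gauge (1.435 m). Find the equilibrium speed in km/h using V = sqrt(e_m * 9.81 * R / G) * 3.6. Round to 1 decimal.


Convert cant: e = 129.3 mm = 0.1293 m
V_ms = sqrt(0.1293 * 9.81 * 589 / 1.435)
V_ms = sqrt(520.632082) = 22.8174 m/s
V = 22.8174 * 3.6 = 82.1 km/h

82.1


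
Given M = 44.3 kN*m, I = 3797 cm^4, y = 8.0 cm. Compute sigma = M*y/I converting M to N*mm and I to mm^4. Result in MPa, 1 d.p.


Convert units:
M = 44.3 kN*m = 44300000 N*mm
y = 8.0 cm = 80 mm
I = 3797 cm^4 = 37970000 mm^4
sigma = 44300000 * 80 / 37970000
sigma = 93.3 MPa

93.3


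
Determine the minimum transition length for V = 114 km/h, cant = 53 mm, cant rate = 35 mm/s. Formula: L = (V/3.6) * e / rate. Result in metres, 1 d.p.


Convert speed: V = 114 / 3.6 = 31.6667 m/s
L = 31.6667 * 53 / 35
L = 1678.3333 / 35
L = 48.0 m

48.0


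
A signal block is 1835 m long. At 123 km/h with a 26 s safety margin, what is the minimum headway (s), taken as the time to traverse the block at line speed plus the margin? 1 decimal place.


V = 123 / 3.6 = 34.1667 m/s
Block traversal time = 1835 / 34.1667 = 53.7073 s
Headway = 53.7073 + 26
Headway = 79.7 s

79.7


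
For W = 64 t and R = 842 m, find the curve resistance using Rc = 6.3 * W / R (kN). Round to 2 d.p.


Rc = 6.3 * W / R
Rc = 6.3 * 64 / 842
Rc = 403.2 / 842
Rc = 0.48 kN

0.48


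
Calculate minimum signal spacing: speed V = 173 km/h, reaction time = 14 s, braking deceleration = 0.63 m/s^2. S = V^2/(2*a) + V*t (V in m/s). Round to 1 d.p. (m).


V = 173 / 3.6 = 48.0556 m/s
Braking distance = 48.0556^2 / (2*0.63) = 1832.8067 m
Sighting distance = 48.0556 * 14 = 672.7778 m
S = 1832.8067 + 672.7778 = 2505.6 m

2505.6


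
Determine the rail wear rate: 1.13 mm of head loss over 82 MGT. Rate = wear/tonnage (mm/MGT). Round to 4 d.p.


Wear rate = total wear / cumulative tonnage
Rate = 1.13 / 82
Rate = 0.0138 mm/MGT

0.0138


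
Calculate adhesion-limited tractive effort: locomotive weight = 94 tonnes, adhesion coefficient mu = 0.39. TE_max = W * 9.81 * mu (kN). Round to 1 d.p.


TE_max = W * g * mu
TE_max = 94 * 9.81 * 0.39
TE_max = 922.14 * 0.39
TE_max = 359.6 kN

359.6


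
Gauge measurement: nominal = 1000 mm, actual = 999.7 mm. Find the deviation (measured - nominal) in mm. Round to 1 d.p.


Deviation = measured - nominal
Deviation = 999.7 - 1000
Deviation = -0.3 mm

-0.3


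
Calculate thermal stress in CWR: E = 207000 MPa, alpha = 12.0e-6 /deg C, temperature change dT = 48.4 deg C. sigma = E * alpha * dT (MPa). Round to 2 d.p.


sigma = E * alpha * dT
sigma = 207000 * 12.0e-6 * 48.4
sigma = 2.484 * 48.4
sigma = 120.23 MPa

120.23


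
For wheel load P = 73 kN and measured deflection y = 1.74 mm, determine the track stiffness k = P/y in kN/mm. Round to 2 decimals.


Track stiffness k = P / y
k = 73 / 1.74
k = 41.95 kN/mm

41.95


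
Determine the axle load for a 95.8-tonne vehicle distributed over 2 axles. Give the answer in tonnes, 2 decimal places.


Load per axle = total weight / number of axles
Load = 95.8 / 2
Load = 47.90 tonnes

47.90


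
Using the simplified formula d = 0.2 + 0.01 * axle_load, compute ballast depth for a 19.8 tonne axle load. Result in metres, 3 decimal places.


d = 0.2 + 0.01 * 19.8
d = 0.2 + 0.198
d = 0.398 m

0.398


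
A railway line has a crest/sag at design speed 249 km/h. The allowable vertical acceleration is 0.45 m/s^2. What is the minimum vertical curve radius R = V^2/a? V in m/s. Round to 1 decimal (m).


Convert speed: V = 249 / 3.6 = 69.1667 m/s
V^2 = 4784.0278 m^2/s^2
R_v = 4784.0278 / 0.45
R_v = 10631.2 m

10631.2


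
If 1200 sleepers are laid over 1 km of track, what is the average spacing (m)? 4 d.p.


Spacing = 1000 m / number of sleepers
Spacing = 1000 / 1200
Spacing = 0.8333 m

0.8333


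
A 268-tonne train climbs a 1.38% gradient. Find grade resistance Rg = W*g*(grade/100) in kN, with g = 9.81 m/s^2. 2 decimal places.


Rg = W * 9.81 * grade / 100
Rg = 268 * 9.81 * 1.38 / 100
Rg = 2629.08 * 0.0138
Rg = 36.28 kN

36.28


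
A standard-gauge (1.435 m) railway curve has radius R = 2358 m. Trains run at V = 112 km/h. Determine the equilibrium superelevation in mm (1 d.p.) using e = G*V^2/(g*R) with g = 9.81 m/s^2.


Convert speed: V = 112 / 3.6 = 31.1111 m/s
Apply formula: e = 1.435 * 31.1111^2 / (9.81 * 2358)
e = 1.435 * 967.9012 / 23131.98
e = 0.060044 m = 60.0 mm

60.0


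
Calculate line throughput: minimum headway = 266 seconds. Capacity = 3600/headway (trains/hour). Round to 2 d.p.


Capacity = 3600 / headway
Capacity = 3600 / 266
Capacity = 13.53 trains/hour

13.53


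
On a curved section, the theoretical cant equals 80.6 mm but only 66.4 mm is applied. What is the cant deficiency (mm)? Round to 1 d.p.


Cant deficiency = equilibrium cant - actual cant
CD = 80.6 - 66.4
CD = 14.2 mm

14.2


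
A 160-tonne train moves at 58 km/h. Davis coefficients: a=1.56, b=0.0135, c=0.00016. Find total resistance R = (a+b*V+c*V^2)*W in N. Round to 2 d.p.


b*V = 0.0135 * 58 = 0.783
c*V^2 = 0.00016 * 3364 = 0.53824
R_per_t = 1.56 + 0.783 + 0.53824 = 2.88124 N/t
R_total = 2.88124 * 160 = 461.00 N

461.00


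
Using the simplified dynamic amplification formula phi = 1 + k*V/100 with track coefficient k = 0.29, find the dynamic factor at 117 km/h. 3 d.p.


phi = 1 + k * V / 100
phi = 1 + 0.29 * 117 / 100
phi = 1 + 0.3393
phi = 1.339

1.339


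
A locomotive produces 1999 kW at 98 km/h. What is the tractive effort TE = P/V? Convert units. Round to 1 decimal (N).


Convert: P = 1999 kW = 1999000 W
V = 98 / 3.6 = 27.2222 m/s
TE = 1999000 / 27.2222
TE = 73432.7 N

73432.7


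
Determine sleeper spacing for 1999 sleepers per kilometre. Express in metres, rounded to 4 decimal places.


Spacing = 1000 m / number of sleepers
Spacing = 1000 / 1999
Spacing = 0.5003 m

0.5003


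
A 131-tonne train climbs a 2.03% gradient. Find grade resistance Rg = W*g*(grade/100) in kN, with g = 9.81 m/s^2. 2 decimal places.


Rg = W * 9.81 * grade / 100
Rg = 131 * 9.81 * 2.03 / 100
Rg = 1285.11 * 0.0203
Rg = 26.09 kN

26.09


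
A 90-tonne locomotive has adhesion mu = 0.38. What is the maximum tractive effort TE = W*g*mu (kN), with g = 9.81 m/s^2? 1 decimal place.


TE_max = W * g * mu
TE_max = 90 * 9.81 * 0.38
TE_max = 882.9 * 0.38
TE_max = 335.5 kN

335.5


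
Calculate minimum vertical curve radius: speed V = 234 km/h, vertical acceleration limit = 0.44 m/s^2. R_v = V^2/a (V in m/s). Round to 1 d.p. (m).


Convert speed: V = 234 / 3.6 = 65.0 m/s
V^2 = 4225.0 m^2/s^2
R_v = 4225.0 / 0.44
R_v = 9602.3 m

9602.3


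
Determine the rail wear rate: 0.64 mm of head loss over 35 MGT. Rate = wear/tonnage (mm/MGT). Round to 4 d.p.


Wear rate = total wear / cumulative tonnage
Rate = 0.64 / 35
Rate = 0.0183 mm/MGT

0.0183


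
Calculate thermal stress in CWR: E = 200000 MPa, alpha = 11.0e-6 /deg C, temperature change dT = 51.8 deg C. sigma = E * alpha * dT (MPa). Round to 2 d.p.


sigma = E * alpha * dT
sigma = 200000 * 11.0e-6 * 51.8
sigma = 2.2 * 51.8
sigma = 113.96 MPa

113.96


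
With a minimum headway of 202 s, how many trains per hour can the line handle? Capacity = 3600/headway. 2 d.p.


Capacity = 3600 / headway
Capacity = 3600 / 202
Capacity = 17.82 trains/hour

17.82


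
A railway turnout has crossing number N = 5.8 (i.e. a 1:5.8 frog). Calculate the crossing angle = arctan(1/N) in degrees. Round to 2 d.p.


1/N = 1/5.8 = 0.172414
angle = arctan(0.172414) = 0.170735 rad
angle = 0.170735 * 180/pi = 9.78 degrees

9.78


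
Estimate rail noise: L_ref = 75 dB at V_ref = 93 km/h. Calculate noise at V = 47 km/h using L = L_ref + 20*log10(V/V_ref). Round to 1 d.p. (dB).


V/V_ref = 47 / 93 = 0.505376
log10(0.505376) = -0.296385
20 * -0.296385 = -5.9277
L = 75 + -5.9277 = 69.1 dB

69.1


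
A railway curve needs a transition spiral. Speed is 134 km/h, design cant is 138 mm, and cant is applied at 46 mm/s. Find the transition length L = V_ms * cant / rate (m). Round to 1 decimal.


Convert speed: V = 134 / 3.6 = 37.2222 m/s
L = 37.2222 * 138 / 46
L = 5136.6667 / 46
L = 111.7 m

111.7


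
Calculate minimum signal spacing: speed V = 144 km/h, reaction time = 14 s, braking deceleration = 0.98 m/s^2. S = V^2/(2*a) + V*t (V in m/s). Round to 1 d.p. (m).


V = 144 / 3.6 = 40.0 m/s
Braking distance = 40.0^2 / (2*0.98) = 816.3265 m
Sighting distance = 40.0 * 14 = 560.0 m
S = 816.3265 + 560.0 = 1376.3 m

1376.3


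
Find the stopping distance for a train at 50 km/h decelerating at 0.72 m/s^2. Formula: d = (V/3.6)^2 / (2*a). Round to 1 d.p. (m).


Convert speed: V = 50 / 3.6 = 13.8889 m/s
V^2 = 192.9012
d = 192.9012 / (2 * 0.72)
d = 192.9012 / 1.44
d = 134.0 m

134.0


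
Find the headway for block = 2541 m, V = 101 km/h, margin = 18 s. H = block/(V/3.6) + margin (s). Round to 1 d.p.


V = 101 / 3.6 = 28.0556 m/s
Block traversal time = 2541 / 28.0556 = 90.5703 s
Headway = 90.5703 + 18
Headway = 108.6 s

108.6


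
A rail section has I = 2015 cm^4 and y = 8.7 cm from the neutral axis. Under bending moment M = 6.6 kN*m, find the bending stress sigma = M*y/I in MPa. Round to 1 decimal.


Convert units:
M = 6.6 kN*m = 6600000 N*mm
y = 8.7 cm = 87 mm
I = 2015 cm^4 = 20150000 mm^4
sigma = 6600000 * 87 / 20150000
sigma = 28.5 MPa

28.5


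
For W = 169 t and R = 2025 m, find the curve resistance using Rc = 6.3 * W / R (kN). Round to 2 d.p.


Rc = 6.3 * W / R
Rc = 6.3 * 169 / 2025
Rc = 1064.7 / 2025
Rc = 0.53 kN

0.53


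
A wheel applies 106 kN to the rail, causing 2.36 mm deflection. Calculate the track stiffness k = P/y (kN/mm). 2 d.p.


Track stiffness k = P / y
k = 106 / 2.36
k = 44.92 kN/mm

44.92


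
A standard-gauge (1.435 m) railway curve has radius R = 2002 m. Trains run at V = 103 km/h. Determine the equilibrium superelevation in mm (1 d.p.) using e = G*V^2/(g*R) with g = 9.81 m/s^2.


Convert speed: V = 103 / 3.6 = 28.6111 m/s
Apply formula: e = 1.435 * 28.6111^2 / (9.81 * 2002)
e = 1.435 * 818.5957 / 19639.62
e = 0.059812 m = 59.8 mm

59.8


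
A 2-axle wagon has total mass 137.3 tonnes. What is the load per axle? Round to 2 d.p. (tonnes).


Load per axle = total weight / number of axles
Load = 137.3 / 2
Load = 68.65 tonnes

68.65


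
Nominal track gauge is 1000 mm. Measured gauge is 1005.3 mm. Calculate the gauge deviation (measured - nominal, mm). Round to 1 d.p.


Deviation = measured - nominal
Deviation = 1005.3 - 1000
Deviation = 5.3 mm

5.3


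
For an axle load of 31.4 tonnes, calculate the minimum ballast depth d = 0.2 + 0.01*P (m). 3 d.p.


d = 0.2 + 0.01 * 31.4
d = 0.2 + 0.314
d = 0.514 m

0.514


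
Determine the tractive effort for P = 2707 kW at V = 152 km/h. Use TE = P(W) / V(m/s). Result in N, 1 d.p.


Convert: P = 2707 kW = 2707000 W
V = 152 / 3.6 = 42.2222 m/s
TE = 2707000 / 42.2222
TE = 64113.2 N

64113.2


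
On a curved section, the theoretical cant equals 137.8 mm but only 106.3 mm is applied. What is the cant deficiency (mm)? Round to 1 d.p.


Cant deficiency = equilibrium cant - actual cant
CD = 137.8 - 106.3
CD = 31.5 mm

31.5


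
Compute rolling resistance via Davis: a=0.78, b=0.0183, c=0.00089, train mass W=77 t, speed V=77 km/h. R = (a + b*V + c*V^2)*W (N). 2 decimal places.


b*V = 0.0183 * 77 = 1.4091
c*V^2 = 0.00089 * 5929 = 5.27681
R_per_t = 0.78 + 1.4091 + 5.27681 = 7.46591 N/t
R_total = 7.46591 * 77 = 574.88 N

574.88


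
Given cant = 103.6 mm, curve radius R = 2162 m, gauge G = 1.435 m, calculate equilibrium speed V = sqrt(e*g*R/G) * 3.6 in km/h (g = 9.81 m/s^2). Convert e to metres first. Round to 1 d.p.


Convert cant: e = 103.6 mm = 0.1036 m
V_ms = sqrt(0.1036 * 9.81 * 2162 / 1.435)
V_ms = sqrt(1531.202224) = 39.1306 m/s
V = 39.1306 * 3.6 = 140.9 km/h

140.9


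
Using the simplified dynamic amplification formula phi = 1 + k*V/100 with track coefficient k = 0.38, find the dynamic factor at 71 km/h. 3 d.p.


phi = 1 + k * V / 100
phi = 1 + 0.38 * 71 / 100
phi = 1 + 0.2698
phi = 1.270

1.270


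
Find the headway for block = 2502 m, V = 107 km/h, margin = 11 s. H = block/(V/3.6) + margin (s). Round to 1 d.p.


V = 107 / 3.6 = 29.7222 m/s
Block traversal time = 2502 / 29.7222 = 84.1794 s
Headway = 84.1794 + 11
Headway = 95.2 s

95.2


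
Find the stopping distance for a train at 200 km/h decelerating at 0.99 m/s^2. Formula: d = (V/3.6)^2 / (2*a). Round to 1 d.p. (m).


Convert speed: V = 200 / 3.6 = 55.5556 m/s
V^2 = 3086.4198
d = 3086.4198 / (2 * 0.99)
d = 3086.4198 / 1.98
d = 1558.8 m

1558.8


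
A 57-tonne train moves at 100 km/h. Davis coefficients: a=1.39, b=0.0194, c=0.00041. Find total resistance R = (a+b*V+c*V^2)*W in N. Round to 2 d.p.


b*V = 0.0194 * 100 = 1.94
c*V^2 = 0.00041 * 10000 = 4.1
R_per_t = 1.39 + 1.94 + 4.1 = 7.43 N/t
R_total = 7.43 * 57 = 423.51 N

423.51


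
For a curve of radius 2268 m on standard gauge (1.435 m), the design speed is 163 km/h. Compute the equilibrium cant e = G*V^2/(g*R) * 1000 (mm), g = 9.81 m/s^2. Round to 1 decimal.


Convert speed: V = 163 / 3.6 = 45.2778 m/s
Apply formula: e = 1.435 * 45.2778^2 / (9.81 * 2268)
e = 1.435 * 2050.0772 / 22249.08
e = 0.132224 m = 132.2 mm

132.2


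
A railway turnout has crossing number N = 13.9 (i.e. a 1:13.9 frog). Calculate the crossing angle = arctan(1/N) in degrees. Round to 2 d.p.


1/N = 1/13.9 = 0.071942
angle = arctan(0.071942) = 0.071819 rad
angle = 0.071819 * 180/pi = 4.11 degrees

4.11


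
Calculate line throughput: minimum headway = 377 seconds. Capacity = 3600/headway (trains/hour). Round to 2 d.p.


Capacity = 3600 / headway
Capacity = 3600 / 377
Capacity = 9.55 trains/hour

9.55


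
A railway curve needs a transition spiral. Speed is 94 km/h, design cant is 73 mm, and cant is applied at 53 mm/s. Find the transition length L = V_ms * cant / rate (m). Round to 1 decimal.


Convert speed: V = 94 / 3.6 = 26.1111 m/s
L = 26.1111 * 73 / 53
L = 1906.1111 / 53
L = 36.0 m

36.0


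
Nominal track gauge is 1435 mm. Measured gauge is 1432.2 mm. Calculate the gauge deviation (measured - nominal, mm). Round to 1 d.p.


Deviation = measured - nominal
Deviation = 1432.2 - 1435
Deviation = -2.8 mm

-2.8


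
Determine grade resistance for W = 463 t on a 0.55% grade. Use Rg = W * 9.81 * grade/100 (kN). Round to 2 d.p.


Rg = W * 9.81 * grade / 100
Rg = 463 * 9.81 * 0.55 / 100
Rg = 4542.03 * 0.0055
Rg = 24.98 kN

24.98


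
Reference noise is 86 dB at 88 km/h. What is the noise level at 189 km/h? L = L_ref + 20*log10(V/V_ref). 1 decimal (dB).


V/V_ref = 189 / 88 = 2.147727
log10(2.147727) = 0.331979
20 * 0.331979 = 6.6396
L = 86 + 6.6396 = 92.6 dB

92.6


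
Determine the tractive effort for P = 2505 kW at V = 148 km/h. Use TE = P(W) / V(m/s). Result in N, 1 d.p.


Convert: P = 2505 kW = 2505000 W
V = 148 / 3.6 = 41.1111 m/s
TE = 2505000 / 41.1111
TE = 60932.4 N

60932.4


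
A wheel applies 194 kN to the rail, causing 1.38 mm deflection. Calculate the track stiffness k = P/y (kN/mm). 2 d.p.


Track stiffness k = P / y
k = 194 / 1.38
k = 140.58 kN/mm

140.58


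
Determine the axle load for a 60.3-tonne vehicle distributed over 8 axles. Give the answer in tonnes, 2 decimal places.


Load per axle = total weight / number of axles
Load = 60.3 / 8
Load = 7.54 tonnes

7.54


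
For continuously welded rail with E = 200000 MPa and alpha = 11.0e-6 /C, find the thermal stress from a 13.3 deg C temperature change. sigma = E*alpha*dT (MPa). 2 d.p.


sigma = E * alpha * dT
sigma = 200000 * 11.0e-6 * 13.3
sigma = 2.2 * 13.3
sigma = 29.26 MPa

29.26


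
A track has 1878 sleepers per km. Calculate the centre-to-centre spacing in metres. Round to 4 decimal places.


Spacing = 1000 m / number of sleepers
Spacing = 1000 / 1878
Spacing = 0.5325 m

0.5325


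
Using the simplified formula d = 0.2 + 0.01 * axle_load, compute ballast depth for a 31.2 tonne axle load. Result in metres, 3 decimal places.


d = 0.2 + 0.01 * 31.2
d = 0.2 + 0.312
d = 0.512 m

0.512


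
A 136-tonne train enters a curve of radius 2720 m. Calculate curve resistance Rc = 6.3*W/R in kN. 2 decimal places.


Rc = 6.3 * W / R
Rc = 6.3 * 136 / 2720
Rc = 856.8 / 2720
Rc = 0.32 kN

0.32


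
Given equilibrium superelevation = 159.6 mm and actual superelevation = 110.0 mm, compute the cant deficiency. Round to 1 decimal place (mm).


Cant deficiency = equilibrium cant - actual cant
CD = 159.6 - 110.0
CD = 49.6 mm

49.6


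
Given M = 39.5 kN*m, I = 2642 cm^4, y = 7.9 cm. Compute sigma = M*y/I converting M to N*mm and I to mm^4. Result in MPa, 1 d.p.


Convert units:
M = 39.5 kN*m = 39500000 N*mm
y = 7.9 cm = 79 mm
I = 2642 cm^4 = 26420000 mm^4
sigma = 39500000 * 79 / 26420000
sigma = 118.1 MPa

118.1


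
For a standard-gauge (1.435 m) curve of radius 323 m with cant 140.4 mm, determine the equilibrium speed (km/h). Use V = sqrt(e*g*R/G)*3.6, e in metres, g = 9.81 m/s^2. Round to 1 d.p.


Convert cant: e = 140.4 mm = 0.1404 m
V_ms = sqrt(0.1404 * 9.81 * 323 / 1.435)
V_ms = sqrt(310.017876) = 17.6073 m/s
V = 17.6073 * 3.6 = 63.4 km/h

63.4


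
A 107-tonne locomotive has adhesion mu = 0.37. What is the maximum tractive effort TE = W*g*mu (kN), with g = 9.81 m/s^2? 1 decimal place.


TE_max = W * g * mu
TE_max = 107 * 9.81 * 0.37
TE_max = 1049.67 * 0.37
TE_max = 388.4 kN

388.4


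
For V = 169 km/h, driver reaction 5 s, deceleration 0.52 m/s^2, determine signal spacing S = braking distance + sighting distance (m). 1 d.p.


V = 169 / 3.6 = 46.9444 m/s
Braking distance = 46.9444^2 / (2*0.52) = 2119.0201 m
Sighting distance = 46.9444 * 5 = 234.7222 m
S = 2119.0201 + 234.7222 = 2353.7 m

2353.7


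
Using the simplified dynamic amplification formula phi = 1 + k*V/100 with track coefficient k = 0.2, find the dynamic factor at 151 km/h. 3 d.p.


phi = 1 + k * V / 100
phi = 1 + 0.2 * 151 / 100
phi = 1 + 0.302
phi = 1.302

1.302


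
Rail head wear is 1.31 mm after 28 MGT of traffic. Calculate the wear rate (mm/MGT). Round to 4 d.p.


Wear rate = total wear / cumulative tonnage
Rate = 1.31 / 28
Rate = 0.0468 mm/MGT

0.0468


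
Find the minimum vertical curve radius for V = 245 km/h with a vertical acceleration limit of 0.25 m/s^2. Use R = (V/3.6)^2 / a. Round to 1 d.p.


Convert speed: V = 245 / 3.6 = 68.0556 m/s
V^2 = 4631.5586 m^2/s^2
R_v = 4631.5586 / 0.25
R_v = 18526.2 m

18526.2


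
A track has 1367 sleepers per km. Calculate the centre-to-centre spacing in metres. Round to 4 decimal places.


Spacing = 1000 m / number of sleepers
Spacing = 1000 / 1367
Spacing = 0.7315 m

0.7315


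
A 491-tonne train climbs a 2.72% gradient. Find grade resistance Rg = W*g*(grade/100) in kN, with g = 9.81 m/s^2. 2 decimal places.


Rg = W * 9.81 * grade / 100
Rg = 491 * 9.81 * 2.72 / 100
Rg = 4816.71 * 0.0272
Rg = 131.01 kN

131.01


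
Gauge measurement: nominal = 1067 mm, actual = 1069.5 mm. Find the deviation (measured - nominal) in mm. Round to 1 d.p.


Deviation = measured - nominal
Deviation = 1069.5 - 1067
Deviation = 2.5 mm

2.5


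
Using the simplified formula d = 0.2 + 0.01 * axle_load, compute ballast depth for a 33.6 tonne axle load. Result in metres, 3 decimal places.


d = 0.2 + 0.01 * 33.6
d = 0.2 + 0.336
d = 0.536 m

0.536


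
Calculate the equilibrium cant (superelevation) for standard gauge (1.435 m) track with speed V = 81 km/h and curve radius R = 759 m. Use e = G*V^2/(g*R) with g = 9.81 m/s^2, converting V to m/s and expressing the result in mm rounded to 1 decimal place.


Convert speed: V = 81 / 3.6 = 22.5 m/s
Apply formula: e = 1.435 * 22.5^2 / (9.81 * 759)
e = 1.435 * 506.25 / 7445.79
e = 0.097568 m = 97.6 mm

97.6


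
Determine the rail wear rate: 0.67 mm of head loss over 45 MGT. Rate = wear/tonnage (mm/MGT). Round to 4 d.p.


Wear rate = total wear / cumulative tonnage
Rate = 0.67 / 45
Rate = 0.0149 mm/MGT

0.0149


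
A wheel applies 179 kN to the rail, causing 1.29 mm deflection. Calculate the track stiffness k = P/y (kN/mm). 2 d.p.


Track stiffness k = P / y
k = 179 / 1.29
k = 138.76 kN/mm

138.76


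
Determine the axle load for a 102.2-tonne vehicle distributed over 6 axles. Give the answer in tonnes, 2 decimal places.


Load per axle = total weight / number of axles
Load = 102.2 / 6
Load = 17.03 tonnes

17.03


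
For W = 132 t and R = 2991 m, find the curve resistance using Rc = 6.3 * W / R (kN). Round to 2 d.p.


Rc = 6.3 * W / R
Rc = 6.3 * 132 / 2991
Rc = 831.6 / 2991
Rc = 0.28 kN

0.28


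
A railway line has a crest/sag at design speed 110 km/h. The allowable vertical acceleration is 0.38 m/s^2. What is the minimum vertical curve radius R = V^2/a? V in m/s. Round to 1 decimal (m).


Convert speed: V = 110 / 3.6 = 30.5556 m/s
V^2 = 933.642 m^2/s^2
R_v = 933.642 / 0.38
R_v = 2457.0 m

2457.0


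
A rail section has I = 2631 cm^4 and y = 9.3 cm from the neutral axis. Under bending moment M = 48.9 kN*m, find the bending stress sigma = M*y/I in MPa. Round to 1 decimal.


Convert units:
M = 48.9 kN*m = 48900000 N*mm
y = 9.3 cm = 93 mm
I = 2631 cm^4 = 26310000 mm^4
sigma = 48900000 * 93 / 26310000
sigma = 172.9 MPa

172.9


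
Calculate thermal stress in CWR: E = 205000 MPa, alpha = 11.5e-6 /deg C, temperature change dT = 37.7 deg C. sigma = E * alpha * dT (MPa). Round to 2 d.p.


sigma = E * alpha * dT
sigma = 205000 * 11.5e-6 * 37.7
sigma = 2.3575 * 37.7
sigma = 88.88 MPa

88.88


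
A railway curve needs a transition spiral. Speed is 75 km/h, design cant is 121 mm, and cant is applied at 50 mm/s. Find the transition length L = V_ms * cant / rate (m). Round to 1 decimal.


Convert speed: V = 75 / 3.6 = 20.8333 m/s
L = 20.8333 * 121 / 50
L = 2520.8333 / 50
L = 50.4 m

50.4


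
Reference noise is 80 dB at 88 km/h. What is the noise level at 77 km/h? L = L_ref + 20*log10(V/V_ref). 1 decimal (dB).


V/V_ref = 77 / 88 = 0.875
log10(0.875) = -0.057992
20 * -0.057992 = -1.1598
L = 80 + -1.1598 = 78.8 dB

78.8


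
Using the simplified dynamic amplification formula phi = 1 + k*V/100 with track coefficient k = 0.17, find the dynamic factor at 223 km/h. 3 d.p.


phi = 1 + k * V / 100
phi = 1 + 0.17 * 223 / 100
phi = 1 + 0.3791
phi = 1.379

1.379


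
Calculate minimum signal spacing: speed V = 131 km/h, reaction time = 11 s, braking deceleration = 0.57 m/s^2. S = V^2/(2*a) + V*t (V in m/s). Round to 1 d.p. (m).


V = 131 / 3.6 = 36.3889 m/s
Braking distance = 36.3889^2 / (2*0.57) = 1161.5362 m
Sighting distance = 36.3889 * 11 = 400.2778 m
S = 1161.5362 + 400.2778 = 1561.8 m

1561.8


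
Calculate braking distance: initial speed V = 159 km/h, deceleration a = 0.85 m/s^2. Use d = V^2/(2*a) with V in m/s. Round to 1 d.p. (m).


Convert speed: V = 159 / 3.6 = 44.1667 m/s
V^2 = 1950.6944
d = 1950.6944 / (2 * 0.85)
d = 1950.6944 / 1.7
d = 1147.5 m

1147.5


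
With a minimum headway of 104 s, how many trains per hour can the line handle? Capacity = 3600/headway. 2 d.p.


Capacity = 3600 / headway
Capacity = 3600 / 104
Capacity = 34.62 trains/hour

34.62


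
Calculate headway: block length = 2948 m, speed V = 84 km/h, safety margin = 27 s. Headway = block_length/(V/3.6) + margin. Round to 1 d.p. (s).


V = 84 / 3.6 = 23.3333 m/s
Block traversal time = 2948 / 23.3333 = 126.3429 s
Headway = 126.3429 + 27
Headway = 153.3 s

153.3


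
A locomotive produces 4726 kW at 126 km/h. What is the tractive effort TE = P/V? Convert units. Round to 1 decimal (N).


Convert: P = 4726 kW = 4726000 W
V = 126 / 3.6 = 35.0 m/s
TE = 4726000 / 35.0
TE = 135028.6 N

135028.6


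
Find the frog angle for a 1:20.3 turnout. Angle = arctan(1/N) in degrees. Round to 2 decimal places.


1/N = 1/20.3 = 0.049261
angle = arctan(0.049261) = 0.049221 rad
angle = 0.049221 * 180/pi = 2.82 degrees

2.82


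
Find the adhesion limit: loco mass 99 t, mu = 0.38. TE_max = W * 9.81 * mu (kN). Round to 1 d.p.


TE_max = W * g * mu
TE_max = 99 * 9.81 * 0.38
TE_max = 971.19 * 0.38
TE_max = 369.1 kN

369.1


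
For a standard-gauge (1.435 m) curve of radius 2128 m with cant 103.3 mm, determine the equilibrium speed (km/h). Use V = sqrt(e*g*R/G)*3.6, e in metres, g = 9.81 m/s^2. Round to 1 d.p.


Convert cant: e = 103.3 mm = 0.1033 m
V_ms = sqrt(0.1033 * 9.81 * 2128 / 1.435)
V_ms = sqrt(1502.75801) = 38.7654 m/s
V = 38.7654 * 3.6 = 139.6 km/h

139.6


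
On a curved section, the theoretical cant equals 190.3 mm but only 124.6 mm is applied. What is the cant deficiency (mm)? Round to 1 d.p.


Cant deficiency = equilibrium cant - actual cant
CD = 190.3 - 124.6
CD = 65.7 mm

65.7


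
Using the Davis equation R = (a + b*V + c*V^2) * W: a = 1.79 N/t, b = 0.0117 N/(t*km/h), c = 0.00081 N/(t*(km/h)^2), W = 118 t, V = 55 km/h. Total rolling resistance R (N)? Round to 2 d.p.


b*V = 0.0117 * 55 = 0.6435
c*V^2 = 0.00081 * 3025 = 2.45025
R_per_t = 1.79 + 0.6435 + 2.45025 = 4.88375 N/t
R_total = 4.88375 * 118 = 576.28 N

576.28


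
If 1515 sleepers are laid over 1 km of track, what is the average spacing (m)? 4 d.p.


Spacing = 1000 m / number of sleepers
Spacing = 1000 / 1515
Spacing = 0.6601 m

0.6601


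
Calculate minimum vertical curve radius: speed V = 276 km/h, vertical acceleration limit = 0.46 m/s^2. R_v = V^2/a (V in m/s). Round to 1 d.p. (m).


Convert speed: V = 276 / 3.6 = 76.6667 m/s
V^2 = 5877.7778 m^2/s^2
R_v = 5877.7778 / 0.46
R_v = 12777.8 m

12777.8


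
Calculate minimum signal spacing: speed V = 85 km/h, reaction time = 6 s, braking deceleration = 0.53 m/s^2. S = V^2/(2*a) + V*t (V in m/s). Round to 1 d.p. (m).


V = 85 / 3.6 = 23.6111 m/s
Braking distance = 23.6111^2 / (2*0.53) = 525.9288 m
Sighting distance = 23.6111 * 6 = 141.6667 m
S = 525.9288 + 141.6667 = 667.6 m

667.6


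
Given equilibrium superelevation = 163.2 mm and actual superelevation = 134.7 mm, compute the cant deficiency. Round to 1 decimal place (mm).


Cant deficiency = equilibrium cant - actual cant
CD = 163.2 - 134.7
CD = 28.5 mm

28.5


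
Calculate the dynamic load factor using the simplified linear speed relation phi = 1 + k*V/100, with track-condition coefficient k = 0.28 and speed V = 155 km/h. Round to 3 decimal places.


phi = 1 + k * V / 100
phi = 1 + 0.28 * 155 / 100
phi = 1 + 0.434
phi = 1.434

1.434


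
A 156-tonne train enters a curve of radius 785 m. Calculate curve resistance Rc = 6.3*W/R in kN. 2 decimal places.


Rc = 6.3 * W / R
Rc = 6.3 * 156 / 785
Rc = 982.8 / 785
Rc = 1.25 kN

1.25


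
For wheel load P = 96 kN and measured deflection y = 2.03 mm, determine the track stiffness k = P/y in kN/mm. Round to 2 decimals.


Track stiffness k = P / y
k = 96 / 2.03
k = 47.29 kN/mm

47.29


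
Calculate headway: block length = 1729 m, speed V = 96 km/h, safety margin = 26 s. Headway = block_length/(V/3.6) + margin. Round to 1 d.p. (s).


V = 96 / 3.6 = 26.6667 m/s
Block traversal time = 1729 / 26.6667 = 64.8375 s
Headway = 64.8375 + 26
Headway = 90.8 s

90.8


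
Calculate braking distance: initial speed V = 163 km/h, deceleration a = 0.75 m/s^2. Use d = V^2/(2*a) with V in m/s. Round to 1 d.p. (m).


Convert speed: V = 163 / 3.6 = 45.2778 m/s
V^2 = 2050.0772
d = 2050.0772 / (2 * 0.75)
d = 2050.0772 / 1.5
d = 1366.7 m

1366.7


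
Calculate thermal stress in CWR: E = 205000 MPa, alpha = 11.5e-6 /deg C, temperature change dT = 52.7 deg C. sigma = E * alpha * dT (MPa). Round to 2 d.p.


sigma = E * alpha * dT
sigma = 205000 * 11.5e-6 * 52.7
sigma = 2.3575 * 52.7
sigma = 124.24 MPa

124.24
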